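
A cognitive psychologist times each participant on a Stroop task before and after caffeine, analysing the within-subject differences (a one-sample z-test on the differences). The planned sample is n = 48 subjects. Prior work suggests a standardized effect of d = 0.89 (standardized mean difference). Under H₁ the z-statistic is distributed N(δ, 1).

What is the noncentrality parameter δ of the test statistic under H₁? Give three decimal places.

The noncentrality parameter scales effect size by the design's sample-size factor: δ = d·√n = 0.89 × √48 = 6.1661

δ ≈ 6.166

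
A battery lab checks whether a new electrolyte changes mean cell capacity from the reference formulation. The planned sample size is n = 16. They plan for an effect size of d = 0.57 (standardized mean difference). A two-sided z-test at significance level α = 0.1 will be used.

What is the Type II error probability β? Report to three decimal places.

Noncentrality parameter: δ = d·√n = 0.57 × √16 = 2.2800
Two-sided α = 0.1 → critical value z_{0.05} = 1.645.
Power = Φ(δ − 1.645) + Φ(−δ − 1.645) = Φ(0.635) + Φ(-3.925) = 0.7373 + 0.0000 = 0.7374.
Type II error: β = 1 − power = 1 − 0.7374 = 0.2626.

β ≈ 0.263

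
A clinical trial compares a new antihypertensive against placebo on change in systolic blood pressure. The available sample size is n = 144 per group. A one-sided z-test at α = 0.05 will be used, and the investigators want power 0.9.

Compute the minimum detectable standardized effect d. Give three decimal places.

Need Φ(δ − 1.645) = 0.9, so δ = 1.645 + 1.282 = 2.926.
δ = d·√(n/2) ⇒ d = δ/√(n/2) = 2.926/√(144/2) = 0.3449.

d ≈ 0.345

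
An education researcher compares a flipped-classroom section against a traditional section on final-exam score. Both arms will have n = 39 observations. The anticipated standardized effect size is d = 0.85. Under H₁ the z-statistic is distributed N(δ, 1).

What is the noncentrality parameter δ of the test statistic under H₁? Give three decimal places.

The noncentrality parameter scales effect size by the design's sample-size factor: δ = d·√(n/2) = 0.85 × √(39/2) = 3.7535

δ ≈ 3.753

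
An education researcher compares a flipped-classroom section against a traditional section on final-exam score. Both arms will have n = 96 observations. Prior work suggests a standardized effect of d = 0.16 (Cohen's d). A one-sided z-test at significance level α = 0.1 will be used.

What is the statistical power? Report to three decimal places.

Power ≈ 0.431

Noncentrality parameter: δ = d·√(n/2) = 0.16 × √(96/2) = 1.1085
One-sided α = 0.1 → critical value z_{0.1} = 1.282.
Power = Φ(δ − 1.282) = Φ(-0.173) = 0.4313.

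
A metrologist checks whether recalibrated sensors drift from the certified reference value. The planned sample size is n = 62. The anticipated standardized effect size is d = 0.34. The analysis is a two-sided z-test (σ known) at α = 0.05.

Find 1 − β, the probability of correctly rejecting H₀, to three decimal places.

Power ≈ 0.763

Noncentrality parameter: δ = d·√n = 0.34 × √62 = 2.6772
Two-sided α = 0.05 → critical value z_{0.025} = 1.960.
Power = Φ(δ − 1.960) + Φ(−δ − 1.960) = Φ(0.717) + Φ(-4.637) = 0.7634 + 0.0000 = 0.7634.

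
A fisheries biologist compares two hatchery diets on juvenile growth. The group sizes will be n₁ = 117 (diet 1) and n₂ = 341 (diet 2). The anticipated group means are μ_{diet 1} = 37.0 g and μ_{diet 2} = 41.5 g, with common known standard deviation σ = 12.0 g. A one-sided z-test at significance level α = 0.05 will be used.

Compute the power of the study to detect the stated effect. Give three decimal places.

Power ≈ 0.968

Standardized effect: d = |μ_{diet 1} − μ_{diet 2}| / σ = |37.0 − 41.5| / 12.0 = 0.3750
Noncentrality parameter: δ = d / √(1/n₁ + 1/n₂) = 0.3750 / √(1/117 + 1/341) = 3.5000
Critical value for a one-sided test at α = 0.05: z_α = 1.645.
Power = Φ(δ − 1.645) = Φ(1.855) = 0.9682.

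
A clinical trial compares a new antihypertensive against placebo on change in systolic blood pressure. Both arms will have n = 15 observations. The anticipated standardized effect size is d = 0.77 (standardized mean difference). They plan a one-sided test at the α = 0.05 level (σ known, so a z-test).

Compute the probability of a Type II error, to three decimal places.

β ≈ 0.321

Noncentrality parameter: δ = d·√(n/2) = 0.77 × √(15/2) = 2.1087
Critical value for a one-sided test at α = 0.05: z_α = 1.645.
Power = P(Z > 1.645 − δ) = Φ(0.464) = 0.6786.
Type II error: β = 1 − power = 1 − 0.6786 = 0.3214.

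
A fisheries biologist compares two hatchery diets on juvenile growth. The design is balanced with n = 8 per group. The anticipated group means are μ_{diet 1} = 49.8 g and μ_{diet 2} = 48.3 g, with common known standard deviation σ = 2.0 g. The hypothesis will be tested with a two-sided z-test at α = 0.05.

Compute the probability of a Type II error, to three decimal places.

β ≈ 0.677

Standardized effect: d = |μ_{diet 1} − μ_{diet 2}| / σ = |49.8 − 48.3| / 2.0 = 0.7500
Noncentrality parameter: δ = d·√(n/2) = 0.7500 × √(8/2) = 1.5000
Two-sided α = 0.05 → critical value z_{0.025} = 1.960.
Power = Φ(δ − 1.960) + Φ(−δ − 1.960) = Φ(-0.460) + Φ(-3.460) = 0.3228 + 0.0003 = 0.3230.
Type II error: β = 1 − power = 1 − 0.3230 = 0.6770.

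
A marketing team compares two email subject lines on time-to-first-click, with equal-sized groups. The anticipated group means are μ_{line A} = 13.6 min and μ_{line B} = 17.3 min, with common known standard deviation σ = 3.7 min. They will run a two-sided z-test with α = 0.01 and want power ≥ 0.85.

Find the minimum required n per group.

Standardized effect: d = |μ_{line A} − μ_{line B}| / σ = |13.6 − 17.3| / 3.7 = 1.0000
Set Φ(δ − 2.576) = 0.85; then δ − 2.576 = Φ⁻¹(0.85) = 1.036, giving δ = 3.612.
(Ignoring the negligible lower-tail rejection probability gives the usual closed-form inversion.)
δ = d·√(n/2) ⇒ n = 2(δ/d)² = 2 × (3.612 / 1.0000)² = 26.10.
Round up to the next whole unit.

n = 27 per group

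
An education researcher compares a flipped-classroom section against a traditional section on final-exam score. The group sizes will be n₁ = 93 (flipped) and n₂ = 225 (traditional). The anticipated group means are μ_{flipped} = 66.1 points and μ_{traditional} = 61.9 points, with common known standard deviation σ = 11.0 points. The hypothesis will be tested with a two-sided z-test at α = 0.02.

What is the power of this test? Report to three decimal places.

Power ≈ 0.780

Standardized effect: d = |μ_{flipped} − μ_{traditional}| / σ = |66.1 − 61.9| / 11.0 = 0.3818
Noncentrality parameter: δ = d / √(1/n₁ + 1/n₂) = 0.3818 / √(1/93 + 1/225) = 3.0972
Critical value for a two-sided test at α = 0.02: z_{α/2} = 2.326.
Power = Φ(δ − 2.326) + Φ(−δ − 2.326) = Φ(0.771) + Φ(-5.424) = 0.7796 + 0.0000 = 0.7796.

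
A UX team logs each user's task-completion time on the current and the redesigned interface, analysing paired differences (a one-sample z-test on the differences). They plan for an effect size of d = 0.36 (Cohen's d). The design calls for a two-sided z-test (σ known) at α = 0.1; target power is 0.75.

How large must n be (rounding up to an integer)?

n = 42

Set Φ(δ − 1.645) = 0.75; then δ − 1.645 = Φ⁻¹(0.75) = 0.674, giving δ = 2.319.
(Ignoring the negligible lower-tail rejection probability gives the usual closed-form inversion.)
δ = d·√n ⇒ n = (δ/d)² = (2.319 / 0.36)² = 41.51.
Round up to the next whole unit.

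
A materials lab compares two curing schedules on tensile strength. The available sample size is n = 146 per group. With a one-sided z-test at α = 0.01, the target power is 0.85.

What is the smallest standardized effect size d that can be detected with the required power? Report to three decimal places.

Need Φ(δ − 2.326) = 0.85, so δ = 2.326 + 1.036 = 3.363.
δ = d·√(n/2) ⇒ d = δ/√(n/2) = 3.363/√(146/2) = 0.3936.

d ≈ 0.394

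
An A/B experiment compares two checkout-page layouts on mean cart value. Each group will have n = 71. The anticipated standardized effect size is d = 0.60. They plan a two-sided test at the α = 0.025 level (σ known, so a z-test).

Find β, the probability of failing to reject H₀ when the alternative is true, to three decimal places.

β ≈ 0.091

Noncentrality parameter: δ = d·√(n/2) = 0.60 × √(71/2) = 3.5749
Two-sided α = 0.025 → critical value z_{0.0125} = 2.241.
Power = Φ(δ − 2.241) + Φ(−δ − 2.241) = Φ(1.334) + Φ(-5.816) = 0.9088 + 0.0000 = 0.9088.
Type II error: β = 1 − power = 1 − 0.9088 = 0.0912.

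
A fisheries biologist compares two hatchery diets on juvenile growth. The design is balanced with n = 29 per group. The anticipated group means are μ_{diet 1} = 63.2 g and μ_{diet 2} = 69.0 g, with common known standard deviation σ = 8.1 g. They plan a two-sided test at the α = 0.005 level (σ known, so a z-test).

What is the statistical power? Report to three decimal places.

Power ≈ 0.468

Standardized effect: d = |μ_{diet 1} − μ_{diet 2}| / σ = |63.2 − 69.0| / 8.1 = 0.7160
Noncentrality parameter: δ = d·√(n/2) = 0.7160 × √(29/2) = 2.7266
Critical value for a two-sided test at α = 0.005: z_{α/2} = 2.807.
Power = Φ(δ − 2.807) + Φ(−δ − 2.807) = Φ(-0.080) + Φ(-5.534) = 0.4680 + 0.0000 = 0.4680.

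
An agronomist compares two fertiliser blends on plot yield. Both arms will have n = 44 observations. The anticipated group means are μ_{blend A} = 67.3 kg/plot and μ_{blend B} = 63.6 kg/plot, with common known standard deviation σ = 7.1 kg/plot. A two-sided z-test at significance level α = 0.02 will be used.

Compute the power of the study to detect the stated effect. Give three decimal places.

Standardized effect: d = |μ_{blend A} − μ_{blend B}| / σ = |67.3 − 63.6| / 7.1 = 0.5211
Noncentrality parameter: δ = d·√(n/2) = 0.5211 × √(44/2) = 2.4443
Two-sided α = 0.02 → critical value z_{0.01} = 2.326.
Power = Φ(δ − 2.326) + Φ(−δ − 2.326) = Φ(0.118) + Φ(-4.771) = 0.5469 + 0.0000 = 0.5469.

Power ≈ 0.547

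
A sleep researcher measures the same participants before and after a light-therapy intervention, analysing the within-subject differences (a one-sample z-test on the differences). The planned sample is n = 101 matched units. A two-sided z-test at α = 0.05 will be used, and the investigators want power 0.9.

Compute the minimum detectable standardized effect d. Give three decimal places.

d ≈ 0.323

Need Φ(δ − 1.960) = 0.9, so δ = 1.960 + 1.282 = 3.242.
(Lower-tail contribution to power is negligible for δ > 0.)
δ = d·√n ⇒ d = δ/√n = 3.242/√101 = 0.3225.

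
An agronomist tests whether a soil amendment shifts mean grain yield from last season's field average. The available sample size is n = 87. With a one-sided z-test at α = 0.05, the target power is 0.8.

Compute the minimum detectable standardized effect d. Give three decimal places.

Required noncentrality: δ = z_{0.05} + z_{0.20} = 1.645 + 0.842 = 2.486.
δ = d·√n ⇒ d = δ/√n = 2.486/√87 = 0.2666.

d ≈ 0.267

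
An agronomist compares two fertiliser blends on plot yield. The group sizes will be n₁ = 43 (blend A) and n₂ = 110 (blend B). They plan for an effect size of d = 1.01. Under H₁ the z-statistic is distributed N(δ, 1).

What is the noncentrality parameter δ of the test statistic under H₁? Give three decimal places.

δ = d / √(1/n₁ + 1/n₂) = 1.01 / √(1/43 + 1/110) = 5.6157

δ ≈ 5.616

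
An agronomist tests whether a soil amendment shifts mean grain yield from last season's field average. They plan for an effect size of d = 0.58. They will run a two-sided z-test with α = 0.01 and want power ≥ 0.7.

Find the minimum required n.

For power 0.7 need Φ(δ − z_{0.005}) = 0.7, so δ = z_{0.005} + z_{0.30} = 2.576 + 0.524 = 3.100.
(The Φ(−δ − z_{α/2}) term is vanishingly small for δ > 0 and is dropped in the standard sample-size formula.)
δ = d·√n ⇒ n = (δ/d)² = (3.100 / 0.58)² = 28.57.
Rounding up, n = 29.

n = 29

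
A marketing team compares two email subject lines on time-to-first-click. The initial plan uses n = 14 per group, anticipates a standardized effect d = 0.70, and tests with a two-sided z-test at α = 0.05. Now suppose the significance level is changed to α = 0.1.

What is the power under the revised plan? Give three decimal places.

δ = d·√(n/2) = 0.70 × √(14/2) = 1.8520 (unchanged). New critical value: z_{0.05} = 1.645.
Revised power = Φ(δ − 1.645) + Φ(−δ − 1.645) = Φ(0.207) + Φ(-3.497) = 0.5821 + 0.0002 = 0.5823.

Power ≈ 0.582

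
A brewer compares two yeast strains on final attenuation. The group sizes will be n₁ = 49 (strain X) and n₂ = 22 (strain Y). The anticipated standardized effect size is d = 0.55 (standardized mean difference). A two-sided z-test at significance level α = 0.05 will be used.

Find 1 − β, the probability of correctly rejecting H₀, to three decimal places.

Power ≈ 0.573

Noncentrality parameter: δ = d / √(1/n₁ + 1/n₂) = 0.55 / √(1/49 + 1/22) = 2.1431
Critical value for a two-sided test at α = 0.05: z_{α/2} = 1.960.
Power = Φ(δ − 1.960) + Φ(−δ − 1.960) = Φ(0.183) + Φ(-4.103) = 0.5727 + 0.0000 = 0.5727.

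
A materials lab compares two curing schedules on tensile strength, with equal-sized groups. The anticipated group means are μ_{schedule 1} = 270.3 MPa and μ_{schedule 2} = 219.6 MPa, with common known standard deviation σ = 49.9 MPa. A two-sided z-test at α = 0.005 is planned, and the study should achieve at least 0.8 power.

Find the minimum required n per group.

n = 26 per group

Standardized effect: d = |μ_{schedule 1} − μ_{schedule 2}| / σ = |270.3 − 219.6| / 49.9 = 1.0160
Set Φ(δ − 2.807) = 0.8; then δ − 2.807 = Φ⁻¹(0.8) = 0.842, giving δ = 3.649.
(Ignoring the negligible lower-tail rejection probability gives the usual closed-form inversion.)
δ = d·√(n/2) ⇒ n = 2(δ/d)² = 2 × (3.649 / 1.0160)² = 25.79.
Round up to the next whole unit.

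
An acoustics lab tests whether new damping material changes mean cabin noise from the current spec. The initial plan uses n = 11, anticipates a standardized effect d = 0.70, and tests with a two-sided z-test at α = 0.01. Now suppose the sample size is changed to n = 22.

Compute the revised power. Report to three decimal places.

Power ≈ 0.760

With n = 22: δ = d·√n = 0.70 × √22 = 3.2833. Critical value z_{0.005} = 2.576.
Revised power = Φ(δ − 2.576) + Φ(−δ − 2.576) = Φ(0.707) + Φ(-5.859) = 0.7604 + 0.0000 = 0.7604.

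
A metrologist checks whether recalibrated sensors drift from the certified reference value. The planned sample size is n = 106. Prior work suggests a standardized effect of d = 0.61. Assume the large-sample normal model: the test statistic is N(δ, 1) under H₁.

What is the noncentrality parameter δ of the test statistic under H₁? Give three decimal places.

δ = d·√n = 0.61 × √106 = 6.2803

δ ≈ 6.280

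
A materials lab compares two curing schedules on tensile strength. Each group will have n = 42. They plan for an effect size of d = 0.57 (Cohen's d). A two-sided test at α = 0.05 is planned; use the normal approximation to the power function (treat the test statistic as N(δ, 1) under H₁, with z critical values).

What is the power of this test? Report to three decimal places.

Power ≈ 0.743

Noncentrality parameter: δ = d·√(n/2) = 0.57 × √(42/2) = 2.6121
Two-sided α = 0.05 → critical value z_{0.025} = 1.960.
Power = Φ(δ − 1.960) + Φ(−δ − 1.960) = Φ(0.652) + Φ(-4.572) = 0.7428 + 0.0000 = 0.7428.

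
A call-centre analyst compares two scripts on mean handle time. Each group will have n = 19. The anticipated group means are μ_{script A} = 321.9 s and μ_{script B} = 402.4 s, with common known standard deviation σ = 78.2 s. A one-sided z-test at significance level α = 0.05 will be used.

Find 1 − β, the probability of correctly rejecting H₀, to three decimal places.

Power ≈ 0.937

Standardized effect: d = |μ_{script A} − μ_{script B}| / σ = |321.9 − 402.4| / 78.2 = 1.0294
Noncentrality parameter: δ = d·√(n/2) = 1.0294 × √(19/2) = 3.1729
Critical value for a one-sided test at α = 0.05: z_α = 1.645.
Power = Φ(δ − 1.645) = Φ(1.528) = 0.9367.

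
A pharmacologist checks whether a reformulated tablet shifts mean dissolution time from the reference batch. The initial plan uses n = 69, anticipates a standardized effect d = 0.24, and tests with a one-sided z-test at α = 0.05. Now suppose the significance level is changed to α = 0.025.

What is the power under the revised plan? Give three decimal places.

Power ≈ 0.513

δ = d·√n = 0.24 × √69 = 1.9936 (unchanged). New critical value: z_{0.025} = 1.960.
Revised power = P(Z > 1.960 − δ) = Φ(0.034) = 0.5134.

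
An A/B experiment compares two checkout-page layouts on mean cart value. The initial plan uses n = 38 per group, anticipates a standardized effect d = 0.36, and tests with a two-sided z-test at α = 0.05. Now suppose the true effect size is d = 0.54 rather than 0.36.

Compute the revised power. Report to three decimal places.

Power ≈ 0.653

With d = 0.54: δ = d·√(n/2) = 0.54 × √(38/2) = 2.3538. Critical value z_{0.025} = 1.960.
Revised power = Φ(δ − 1.960) + Φ(−δ − 1.960) = Φ(0.394) + Φ(-4.314) = 0.6532 + 0.0000 = 0.6532.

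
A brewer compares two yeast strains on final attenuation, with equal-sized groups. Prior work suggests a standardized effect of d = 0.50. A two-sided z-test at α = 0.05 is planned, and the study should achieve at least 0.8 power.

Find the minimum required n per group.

n = 63 per group

For power 0.8 need Φ(δ − z_{0.025}) = 0.8, so δ = z_{0.025} + z_{0.20} = 1.960 + 0.842 = 2.802.
(Ignoring the negligible lower-tail rejection probability gives the usual closed-form inversion.)
δ = d·√(n/2) ⇒ n = 2(δ/d)² = 2 × (2.802 / 0.50)² = 62.79.
Rounding up, n = 63 per group.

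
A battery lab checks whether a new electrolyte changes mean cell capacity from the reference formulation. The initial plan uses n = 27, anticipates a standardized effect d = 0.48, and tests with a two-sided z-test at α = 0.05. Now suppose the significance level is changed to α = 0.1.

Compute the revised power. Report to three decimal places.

Power ≈ 0.802

δ = d·√n = 0.48 × √27 = 2.4942 (unchanged). New critical value: z_{0.05} = 1.645.
Revised power = Φ(δ − 1.645) + Φ(−δ − 1.645) = Φ(0.849) + Φ(-4.139) = 0.8021 + 0.0000 = 0.8022.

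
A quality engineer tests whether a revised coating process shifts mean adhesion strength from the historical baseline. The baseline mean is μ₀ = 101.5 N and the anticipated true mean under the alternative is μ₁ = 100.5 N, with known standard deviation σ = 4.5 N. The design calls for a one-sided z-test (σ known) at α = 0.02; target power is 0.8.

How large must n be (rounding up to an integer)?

n = 170

Standardized effect: d = |μ₁ − μ₀| / σ = |100.5 − 101.5| / 4.5 = 0.2222
For power 0.8 need Φ(δ − z_{0.02}) = 0.8, so δ = z_{0.02} + z_{0.20} = 2.054 + 0.842 = 2.895.
δ = d·√n ⇒ n = (δ/d)² = (2.895 / 0.2222)² = 169.76.
Round up to the next whole unit.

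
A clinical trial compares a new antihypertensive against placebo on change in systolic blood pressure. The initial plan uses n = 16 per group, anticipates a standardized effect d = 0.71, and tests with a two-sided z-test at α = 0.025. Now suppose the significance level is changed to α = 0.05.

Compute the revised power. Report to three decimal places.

Power ≈ 0.519

δ = d·√(n/2) = 0.71 × √(16/2) = 2.0082 (unchanged). New critical value: z_{0.025} = 1.960.
Revised power = Φ(δ − 1.960) + Φ(−δ − 1.960) = Φ(0.048) + Φ(-3.968) = 0.5192 + 0.0000 = 0.5193.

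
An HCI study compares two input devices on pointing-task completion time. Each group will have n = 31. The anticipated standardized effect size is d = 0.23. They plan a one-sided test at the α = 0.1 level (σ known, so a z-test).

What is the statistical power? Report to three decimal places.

Noncentrality parameter: δ = d·√(n/2) = 0.23 × √(31/2) = 0.9055
One-sided α = 0.1 → critical value z_{0.1} = 1.282.
Power = Φ(δ − 1.282) = Φ(-0.376) = 0.3534.

Power ≈ 0.353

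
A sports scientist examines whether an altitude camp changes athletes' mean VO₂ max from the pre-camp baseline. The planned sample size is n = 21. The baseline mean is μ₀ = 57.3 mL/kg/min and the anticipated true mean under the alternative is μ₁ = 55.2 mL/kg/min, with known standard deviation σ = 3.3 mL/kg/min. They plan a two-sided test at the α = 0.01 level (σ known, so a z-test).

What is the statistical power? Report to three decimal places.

Power ≈ 0.633

Standardized effect: d = |μ₁ − μ₀| / σ = |55.2 − 57.3| / 3.3 = 0.6364
Noncentrality parameter: δ = d·√n = 0.6364 × √21 = 2.9162
Two-sided α = 0.01 → critical value z_{0.005} = 2.576.
Power = Φ(δ − 2.576) + Φ(−δ − 2.576) = Φ(0.340) + Φ(-5.492) = 0.6332 + 0.0000 = 0.6332.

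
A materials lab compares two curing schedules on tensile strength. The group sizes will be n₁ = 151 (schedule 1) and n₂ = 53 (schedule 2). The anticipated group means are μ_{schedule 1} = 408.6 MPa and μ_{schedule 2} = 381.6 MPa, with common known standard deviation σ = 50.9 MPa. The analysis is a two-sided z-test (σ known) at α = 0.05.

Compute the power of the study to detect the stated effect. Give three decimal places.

Standardized effect: d = |μ_{schedule 1} − μ_{schedule 2}| / σ = |408.6 − 381.6| / 50.9 = 0.5305
Noncentrality parameter: δ = d / √(1/n₁ + 1/n₂) = 0.5305 / √(1/151 + 1/53) = 3.3224
Critical value for a two-sided test at α = 0.05: z_{α/2} = 1.960.
Power = Φ(δ − 1.960) + Φ(−δ − 1.960) = Φ(1.362) + Φ(-5.282) = 0.9135 + 0.0000 = 0.9135.

Power ≈ 0.913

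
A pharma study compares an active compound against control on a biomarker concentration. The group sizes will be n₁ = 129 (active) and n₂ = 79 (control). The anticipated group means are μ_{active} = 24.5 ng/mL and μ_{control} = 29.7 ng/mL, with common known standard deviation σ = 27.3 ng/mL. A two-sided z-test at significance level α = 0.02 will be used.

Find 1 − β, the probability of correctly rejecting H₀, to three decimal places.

Standardized effect: d = |μ_{active} − μ_{control}| / σ = |24.5 − 29.7| / 27.3 = 0.1905
Noncentrality parameter: δ = d / √(1/n₁ + 1/n₂) = 0.1905 / √(1/129 + 1/79) = 1.3333
Two-sided α = 0.02 → critical value z_{0.01} = 2.326.
Power = Φ(δ − 2.326) + Φ(−δ − 2.326) = Φ(-0.993) + Φ(-3.660) = 0.1603 + 0.0001 = 0.1605.

Power ≈ 0.160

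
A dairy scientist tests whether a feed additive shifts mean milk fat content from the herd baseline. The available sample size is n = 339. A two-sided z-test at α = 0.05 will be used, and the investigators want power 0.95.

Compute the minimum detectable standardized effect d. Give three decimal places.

d ≈ 0.196

Required noncentrality: δ = z_{0.025} + z_{0.05} = 1.960 + 1.645 = 3.605.
(The second rejection-region term Φ(−δ − z_{α/2}) is negligible and dropped.)
δ = d·√n ⇒ d = δ/√n = 3.605/√339 = 0.1958.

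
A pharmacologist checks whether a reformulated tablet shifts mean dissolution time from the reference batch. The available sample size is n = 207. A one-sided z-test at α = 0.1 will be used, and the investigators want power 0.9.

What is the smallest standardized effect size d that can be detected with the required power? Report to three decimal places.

d ≈ 0.178

Need Φ(δ − 1.282) = 0.9, so δ = 1.282 + 1.282 = 2.563.
δ = d·√n ⇒ d = δ/√n = 2.563/√207 = 0.1781.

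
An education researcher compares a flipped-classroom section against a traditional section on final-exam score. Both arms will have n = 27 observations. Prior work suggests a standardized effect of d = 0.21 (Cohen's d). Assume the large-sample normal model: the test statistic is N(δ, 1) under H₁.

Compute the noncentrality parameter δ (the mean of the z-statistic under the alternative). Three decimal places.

δ ≈ 0.772

δ = d·√(n/2) = 0.21 × √(27/2) = 0.7716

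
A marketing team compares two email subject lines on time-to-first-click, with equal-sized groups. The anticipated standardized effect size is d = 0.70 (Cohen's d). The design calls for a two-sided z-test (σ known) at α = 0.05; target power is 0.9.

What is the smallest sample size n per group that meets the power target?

n = 43 per group

Set Φ(δ − 1.960) = 0.9; then δ − 1.960 = Φ⁻¹(0.9) = 1.282, giving δ = 3.242.
(The Φ(−δ − z_{α/2}) term is vanishingly small for δ > 0 and is dropped in the standard sample-size formula.)
δ = d·√(n/2) ⇒ n = 2(δ/d)² = 2 × (3.242 / 0.70)² = 42.89.
Rounding up, n = 43 per group.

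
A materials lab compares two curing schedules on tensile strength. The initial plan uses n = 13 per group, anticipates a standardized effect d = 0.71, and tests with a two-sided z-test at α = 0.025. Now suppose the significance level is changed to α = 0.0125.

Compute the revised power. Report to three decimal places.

δ = d·√(n/2) = 0.71 × √(13/2) = 1.8102 (unchanged). New critical value: z_{0.0063} = 2.498.
Revised power = Φ(δ − 2.498) + Φ(−δ − 2.498) = Φ(-0.688) + Φ(-4.308) = 0.2459 + 0.0000 = 0.2459.

Power ≈ 0.246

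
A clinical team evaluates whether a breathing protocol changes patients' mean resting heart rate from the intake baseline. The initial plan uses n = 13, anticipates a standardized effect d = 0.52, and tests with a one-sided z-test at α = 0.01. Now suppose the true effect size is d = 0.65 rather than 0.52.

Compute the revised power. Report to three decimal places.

With d = 0.65: δ = d·√n = 0.65 × √13 = 2.3436. Critical value z_{0.01} = 2.326.
Revised power = Φ(δ − 2.326) = Φ(0.017) = 0.5069.

Power ≈ 0.507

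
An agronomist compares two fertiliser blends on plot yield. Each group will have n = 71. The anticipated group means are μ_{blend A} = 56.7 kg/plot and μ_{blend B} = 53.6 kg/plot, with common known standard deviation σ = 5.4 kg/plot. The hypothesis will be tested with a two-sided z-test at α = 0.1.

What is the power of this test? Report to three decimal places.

Standardized effect: d = |μ_{blend A} − μ_{blend B}| / σ = |56.7 − 53.6| / 5.4 = 0.5741
Noncentrality parameter: δ = d·√(n/2) = 0.5741 × √(71/2) = 3.4204
Critical value for a two-sided test at α = 0.1: z_{α/2} = 1.645.
Power = Φ(δ − 1.645) + Φ(−δ − 1.645) = Φ(1.776) + Φ(-5.065) = 0.9621 + 0.0000 = 0.9621.

Power ≈ 0.962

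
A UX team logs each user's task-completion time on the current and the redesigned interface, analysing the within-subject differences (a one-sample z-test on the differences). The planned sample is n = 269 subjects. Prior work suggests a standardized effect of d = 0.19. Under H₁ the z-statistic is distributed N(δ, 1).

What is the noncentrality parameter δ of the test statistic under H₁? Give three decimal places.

The noncentrality parameter scales effect size by the design's sample-size factor: δ = d·√n = 0.19 × √269 = 3.1162

δ ≈ 3.116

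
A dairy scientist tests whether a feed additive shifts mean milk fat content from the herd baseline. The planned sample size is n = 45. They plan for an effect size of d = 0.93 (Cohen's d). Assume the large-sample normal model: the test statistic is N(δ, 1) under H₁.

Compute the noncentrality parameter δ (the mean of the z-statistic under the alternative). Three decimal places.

δ = d·√n = 0.93 × √45 = 6.2386

δ ≈ 6.239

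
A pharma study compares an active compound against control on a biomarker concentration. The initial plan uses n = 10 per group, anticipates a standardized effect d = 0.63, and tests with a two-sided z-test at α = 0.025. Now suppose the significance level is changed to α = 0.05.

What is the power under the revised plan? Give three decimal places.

δ = d·√(n/2) = 0.63 × √(10/2) = 1.4087 (unchanged). New critical value: z_{0.025} = 1.960.
Revised power = Φ(δ − 1.960) + Φ(−δ − 1.960) = Φ(-0.551) + Φ(-3.369) = 0.2907 + 0.0004 = 0.2911.

Power ≈ 0.291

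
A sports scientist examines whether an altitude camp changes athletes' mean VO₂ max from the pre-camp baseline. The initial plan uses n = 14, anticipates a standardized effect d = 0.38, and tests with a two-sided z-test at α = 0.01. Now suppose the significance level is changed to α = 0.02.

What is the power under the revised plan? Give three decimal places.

Power ≈ 0.183

δ = d·√n = 0.38 × √14 = 1.4218 (unchanged). New critical value: z_{0.01} = 2.326.
Revised power = Φ(δ − 2.326) + Φ(−δ − 2.326) = Φ(-0.905) + Φ(-3.748) = 0.1829 + 0.0001 = 0.1829.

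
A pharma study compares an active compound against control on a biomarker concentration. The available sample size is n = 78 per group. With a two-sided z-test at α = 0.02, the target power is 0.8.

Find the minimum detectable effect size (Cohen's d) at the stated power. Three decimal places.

Need Φ(δ − 2.326) = 0.8, so δ = 2.326 + 0.842 = 3.168.
(The second rejection-region term Φ(−δ − z_{α/2}) is negligible and dropped.)
δ = d·√(n/2) ⇒ d = δ/√(n/2) = 3.168/√(78/2) = 0.5073.

d ≈ 0.507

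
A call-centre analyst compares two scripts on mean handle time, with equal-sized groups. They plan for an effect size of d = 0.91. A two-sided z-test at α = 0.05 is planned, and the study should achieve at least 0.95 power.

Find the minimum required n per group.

n = 32 per group

Set Φ(δ − 1.960) = 0.95; then δ − 1.960 = Φ⁻¹(0.95) = 1.645, giving δ = 3.605.
(The Φ(−δ − z_{α/2}) term is vanishingly small for δ > 0 and is dropped in the standard sample-size formula.)
δ = d·√(n/2) ⇒ n = 2(δ/d)² = 2 × (3.605 / 0.91)² = 31.38.
Round up to the next whole unit.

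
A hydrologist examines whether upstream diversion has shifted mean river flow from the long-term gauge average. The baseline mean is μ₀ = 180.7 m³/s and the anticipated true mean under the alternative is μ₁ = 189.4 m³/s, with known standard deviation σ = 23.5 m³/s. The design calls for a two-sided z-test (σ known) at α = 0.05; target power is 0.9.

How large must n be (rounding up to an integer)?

Standardized effect: d = |μ₁ − μ₀| / σ = |189.4 − 180.7| / 23.5 = 0.3702
Set Φ(δ − 1.960) = 0.9; then δ − 1.960 = Φ⁻¹(0.9) = 1.282, giving δ = 3.242.
(For δ > 0 the lower-tail rejection region contributes negligibly to power, so the one-term inversion is standard.)
δ = d·√n ⇒ n = (δ/d)² = (3.242 / 0.3702)² = 76.66.
Rounding up, n = 77.

n = 77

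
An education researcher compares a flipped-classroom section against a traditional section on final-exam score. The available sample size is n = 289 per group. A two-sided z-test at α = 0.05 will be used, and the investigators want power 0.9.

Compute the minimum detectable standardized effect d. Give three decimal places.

Required noncentrality: δ = z_{0.025} + z_{0.10} = 1.960 + 1.282 = 3.242.
(Lower-tail contribution to power is negligible for δ > 0.)
δ = d·√(n/2) ⇒ d = δ/√(n/2) = 3.242/√(289/2) = 0.2697.

d ≈ 0.270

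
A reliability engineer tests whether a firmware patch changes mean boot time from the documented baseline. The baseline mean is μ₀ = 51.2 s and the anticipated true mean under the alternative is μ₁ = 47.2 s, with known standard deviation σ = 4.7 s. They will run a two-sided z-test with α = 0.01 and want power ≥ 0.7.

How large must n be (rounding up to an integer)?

n = 14

Standardized effect: d = |μ₁ − μ₀| / σ = |47.2 − 51.2| / 4.7 = 0.8511
For power 0.7 need Φ(δ − z_{0.005}) = 0.7, so δ = z_{0.005} + z_{0.30} = 2.576 + 0.524 = 3.100.
(The Φ(−δ − z_{α/2}) term is vanishingly small for δ > 0 and is dropped in the standard sample-size formula.)
δ = d·√n ⇒ n = (δ/d)² = (3.100 / 0.8511)² = 13.27.
Round up to the next whole unit.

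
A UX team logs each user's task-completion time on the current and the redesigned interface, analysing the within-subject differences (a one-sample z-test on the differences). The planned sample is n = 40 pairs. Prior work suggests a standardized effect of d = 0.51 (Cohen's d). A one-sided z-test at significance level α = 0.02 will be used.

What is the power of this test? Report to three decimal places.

Noncentrality parameter: δ = d·√n = 0.51 × √40 = 3.2255
One-sided α = 0.02 → critical value z_{0.02} = 2.054.
Power = P(Z > 2.054 − δ) = Φ(1.172) = 0.8794.

Power ≈ 0.879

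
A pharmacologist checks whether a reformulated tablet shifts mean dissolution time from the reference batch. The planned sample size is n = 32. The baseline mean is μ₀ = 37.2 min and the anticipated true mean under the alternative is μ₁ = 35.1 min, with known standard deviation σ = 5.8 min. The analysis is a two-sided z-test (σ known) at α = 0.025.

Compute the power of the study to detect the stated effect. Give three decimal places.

Standardized effect: d = |μ₁ − μ₀| / σ = |35.1 − 37.2| / 5.8 = 0.3621
Noncentrality parameter: δ = d·√n = 0.3621 × √32 = 2.0482
Critical value for a two-sided test at α = 0.025: z_{α/2} = 2.241.
Power = Φ(δ − 2.241) + Φ(−δ − 2.241) = Φ(-0.193) + Φ(-4.290) = 0.4234 + 0.0000 = 0.4234.

Power ≈ 0.423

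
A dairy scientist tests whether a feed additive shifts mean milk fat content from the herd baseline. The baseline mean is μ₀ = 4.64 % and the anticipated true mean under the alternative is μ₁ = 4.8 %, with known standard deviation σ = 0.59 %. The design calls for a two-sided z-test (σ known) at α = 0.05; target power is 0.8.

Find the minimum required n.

n = 107

Standardized effect: d = |μ₁ − μ₀| / σ = |4.8 − 4.64| / 0.59 = 0.2712
Set Φ(δ − 1.960) = 0.8; then δ − 1.960 = Φ⁻¹(0.8) = 0.842, giving δ = 2.802.
(For δ > 0 the lower-tail rejection region contributes negligibly to power, so the one-term inversion is standard.)
δ = d·√n ⇒ n = (δ/d)² = (2.802 / 0.2712)² = 106.73.
Rounding up, n = 107.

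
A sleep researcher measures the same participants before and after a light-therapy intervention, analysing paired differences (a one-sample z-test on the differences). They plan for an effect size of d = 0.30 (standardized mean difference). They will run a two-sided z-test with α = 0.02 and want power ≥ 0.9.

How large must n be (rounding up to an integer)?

n = 145

For power 0.9 need Φ(δ − z_{0.01}) = 0.9, so δ = z_{0.01} + z_{0.10} = 2.326 + 1.282 = 3.608.
(For δ > 0 the lower-tail rejection region contributes negligibly to power, so the one-term inversion is standard.)
δ = d·√n ⇒ n = (δ/d)² = (3.608 / 0.30)² = 144.63.
Round up to the next whole unit.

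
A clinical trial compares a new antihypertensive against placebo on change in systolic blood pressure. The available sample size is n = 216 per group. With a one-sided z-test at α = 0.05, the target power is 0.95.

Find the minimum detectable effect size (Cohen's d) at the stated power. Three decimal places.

d ≈ 0.317

Required noncentrality: δ = z_{0.05} + z_{0.05} = 1.645 + 1.645 = 3.290.
δ = d·√(n/2) ⇒ d = δ/√(n/2) = 3.290/√(216/2) = 0.3166.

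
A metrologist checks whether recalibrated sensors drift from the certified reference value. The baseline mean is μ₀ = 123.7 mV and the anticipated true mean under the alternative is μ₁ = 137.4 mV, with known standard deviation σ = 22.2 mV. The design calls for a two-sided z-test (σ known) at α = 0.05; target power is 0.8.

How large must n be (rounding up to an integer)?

Standardized effect: d = |μ₁ − μ₀| / σ = |137.4 − 123.7| / 22.2 = 0.6171
Set Φ(δ − 1.960) = 0.8; then δ − 1.960 = Φ⁻¹(0.8) = 0.842, giving δ = 2.802.
(For δ > 0 the lower-tail rejection region contributes negligibly to power, so the one-term inversion is standard.)
δ = d·√n ⇒ n = (δ/d)² = (2.802 / 0.6171)² = 20.61.
Round up to the next whole unit.

n = 21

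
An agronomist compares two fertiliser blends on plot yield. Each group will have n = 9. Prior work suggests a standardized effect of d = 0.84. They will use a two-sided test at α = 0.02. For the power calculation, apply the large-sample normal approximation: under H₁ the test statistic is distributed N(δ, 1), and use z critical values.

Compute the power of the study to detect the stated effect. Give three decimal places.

Power ≈ 0.293

Noncentrality parameter: δ = d·√(n/2) = 0.84 × √(9/2) = 1.7819
Two-sided α = 0.02 → critical value z_{0.01} = 2.326.
Power = Φ(δ − 2.326) + Φ(−δ − 2.326) = Φ(-0.544) + Φ(-4.108) = 0.2931 + 0.0000 = 0.2931.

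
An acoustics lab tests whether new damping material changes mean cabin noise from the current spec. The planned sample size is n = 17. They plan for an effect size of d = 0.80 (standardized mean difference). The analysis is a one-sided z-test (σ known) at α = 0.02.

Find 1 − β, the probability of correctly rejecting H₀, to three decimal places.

Power ≈ 0.893

Noncentrality parameter: δ = d·√n = 0.80 × √17 = 3.2985
Critical value for a one-sided test at α = 0.02: z_α = 2.054.
Power = Φ(δ − 2.054) = Φ(1.245) = 0.8934.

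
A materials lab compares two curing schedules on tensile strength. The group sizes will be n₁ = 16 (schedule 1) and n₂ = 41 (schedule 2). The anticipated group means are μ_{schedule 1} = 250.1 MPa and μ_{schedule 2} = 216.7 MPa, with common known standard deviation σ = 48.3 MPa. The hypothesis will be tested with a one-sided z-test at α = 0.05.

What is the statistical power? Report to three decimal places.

Standardized effect: d = |μ_{schedule 1} − μ_{schedule 2}| / σ = |250.1 − 216.7| / 48.3 = 0.6915
Noncentrality parameter: δ = d / √(1/n₁ + 1/n₂) = 0.6915 / √(1/16 + 1/41) = 2.3459
Critical value for a one-sided test at α = 0.05: z_α = 1.645.
Power = Φ(δ − 1.645) = Φ(0.701) = 0.7584.

Power ≈ 0.758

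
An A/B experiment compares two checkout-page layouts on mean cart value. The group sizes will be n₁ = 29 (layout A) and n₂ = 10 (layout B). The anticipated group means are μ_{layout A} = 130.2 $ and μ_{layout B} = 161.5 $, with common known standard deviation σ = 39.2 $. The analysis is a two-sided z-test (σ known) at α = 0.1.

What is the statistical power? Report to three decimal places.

Power ≈ 0.703

Standardized effect: d = |μ_{layout A} − μ_{layout B}| / σ = |130.2 − 161.5| / 39.2 = 0.7985
Noncentrality parameter: λ = d / √(1/n₁ + 1/n₂) = 0.7985 / √(1/29 + 1/10) = 2.1773
Two-sided α = 0.1 → critical value z_{0.05} = 1.645.
Power = Φ(λ − 1.645) + Φ(−λ − 1.645) = Φ(0.532) + Φ(-3.822) = 0.7028 + 0.0001 = 0.7029.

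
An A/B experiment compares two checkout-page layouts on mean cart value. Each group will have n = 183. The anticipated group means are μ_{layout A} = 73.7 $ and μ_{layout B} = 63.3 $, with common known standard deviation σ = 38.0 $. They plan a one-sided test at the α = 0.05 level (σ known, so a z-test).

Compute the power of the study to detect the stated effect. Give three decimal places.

Power ≈ 0.835

Standardized effect: d = |μ_{layout A} − μ_{layout B}| / σ = |73.7 − 63.3| / 38.0 = 0.2737
Noncentrality parameter: λ = d·√(n/2) = 0.2737 × √(183/2) = 2.6179
One-sided α = 0.05 → critical value z_{0.05} = 1.645.
Power = Φ(λ − 1.645) = Φ(0.973) = 0.8347.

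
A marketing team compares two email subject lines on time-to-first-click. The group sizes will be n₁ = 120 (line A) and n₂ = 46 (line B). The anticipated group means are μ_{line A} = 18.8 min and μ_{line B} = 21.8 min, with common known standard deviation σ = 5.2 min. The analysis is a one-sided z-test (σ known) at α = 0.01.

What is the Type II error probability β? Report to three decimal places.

Standardized effect: d = |μ_{line A} − μ_{line B}| / σ = |18.8 − 21.8| / 5.2 = 0.5769
Noncentrality parameter: δ = d / √(1/n₁ + 1/n₂) = 0.5769 / √(1/120 + 1/46) = 3.3269
Critical value for a one-sided test at α = 0.01: z_α = 2.326.
Power = P(Z > 2.326 − δ) = Φ(1.001) = 0.8415.
Type II error: β = 1 − power = 1 − 0.8415 = 0.1585.

β ≈ 0.159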